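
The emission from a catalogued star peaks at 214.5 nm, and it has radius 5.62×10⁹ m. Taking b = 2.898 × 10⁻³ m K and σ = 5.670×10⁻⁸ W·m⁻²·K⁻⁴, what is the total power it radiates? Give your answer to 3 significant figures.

P ≈ 7.50×10²⁹ W

Wien's law: T = b/λ_max = 2.898×10⁻³/2.145×10⁻⁷ = 13510.5 K.
Surface area A = 4πR² = 4π(5.62×10⁹ m)² = 3.96901×10²⁰ m².
Then P = σAT⁴ = 5.670×10⁻⁸×3.96901×10²⁰×(13510.5)⁴ = 7.50×10²⁹ W.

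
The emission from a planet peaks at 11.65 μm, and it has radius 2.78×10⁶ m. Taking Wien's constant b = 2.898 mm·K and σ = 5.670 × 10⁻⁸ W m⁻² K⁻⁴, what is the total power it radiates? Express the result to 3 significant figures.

Wien's law: T = b/λ_max = 2.898×10⁻³/1.165×10⁻⁵ = 248.755 K.
Surface area A = 4πR² = 4π(2.78×10⁶ m)² = 9.71179×10¹³ m².
Then P = σAT⁴ = 5.670×10⁻⁸×9.71179×10¹³×(248.755)⁴ = 2.11×10¹⁶ W.

P ≈ 2.11×10¹⁶ W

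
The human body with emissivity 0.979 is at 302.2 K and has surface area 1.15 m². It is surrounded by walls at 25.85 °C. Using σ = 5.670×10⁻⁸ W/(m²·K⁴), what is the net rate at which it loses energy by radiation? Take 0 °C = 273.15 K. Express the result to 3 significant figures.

Net loss ≈ 22.2 W

Surroundings: T = 25.85 °C + 273.15 = 299.00 K.
Area A = 1.15 m².
Net radiated power P_net = εσA(T⁴ − T₀⁴) = 0.979×5.670×10⁻⁸×1.15×(302.2⁴ − 299.00⁴).
T⁴ − T₀⁴ = 8.34023×10⁹ − 7.99254×10⁹ = 3.47690×10⁸ K⁴, so P_net = 22.2 W.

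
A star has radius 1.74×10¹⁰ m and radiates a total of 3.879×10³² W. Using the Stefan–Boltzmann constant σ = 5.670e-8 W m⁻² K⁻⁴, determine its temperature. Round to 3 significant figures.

T ≈ 3.66×10⁴ K

Surface area A = 4πR² = 4π(1.74×10¹⁰ m)² = 3.80459×10²¹ m².
P = σAT⁴ ⇒ T = (P/(σA))^(1/4) = (3.879×10³²/(5.670×10⁻⁸×3.80459×10²¹))^(1/4) = 3.66×10⁴ K.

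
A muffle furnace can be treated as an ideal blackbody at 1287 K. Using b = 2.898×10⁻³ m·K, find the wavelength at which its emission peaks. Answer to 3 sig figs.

Wien's displacement law: λ_max = b/T = (2.898×10⁻³ m·K)/(1287 K) = 2.252×10⁻⁶ m.
That is 2.25×10³ nm, in the infrared range.

λ_max ≈ 2.25×10³ nm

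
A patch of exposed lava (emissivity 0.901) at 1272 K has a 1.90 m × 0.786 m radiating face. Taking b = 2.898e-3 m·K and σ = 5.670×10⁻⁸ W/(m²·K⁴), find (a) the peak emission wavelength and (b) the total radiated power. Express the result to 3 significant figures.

(a) λ_max = b/T = 2.898×10⁻³/1272 = 2.278×10⁻⁶ m = 2.28×10³ nm.
Area A = 1.90 × 0.786 = 1.4934 m².
(b) P = εσAT⁴ = 0.901×5.670×10⁻⁸×1.4934×(1272)⁴ = 2.00×10⁵ W.

λ_max ≈ 2.28×10³ nm; P ≈ 2.00×10⁵ W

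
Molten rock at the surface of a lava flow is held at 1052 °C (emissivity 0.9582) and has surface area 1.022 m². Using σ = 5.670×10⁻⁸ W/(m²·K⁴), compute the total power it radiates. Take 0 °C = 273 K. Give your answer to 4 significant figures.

P ≈ 1.711×10⁵ W

T = 1052 °C + 273 = 1325 K.
Area A = 1.022 m².
P = εσAT⁴ = 0.9582 × 5.670×10⁻⁸ × 1.022 × (1325)⁴ = 1.711×10⁵ W.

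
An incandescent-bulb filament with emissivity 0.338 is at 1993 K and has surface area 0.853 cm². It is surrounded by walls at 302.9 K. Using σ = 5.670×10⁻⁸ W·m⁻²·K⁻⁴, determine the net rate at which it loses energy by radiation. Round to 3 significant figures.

Net loss ≈ 25.8 W

Area A = 0.853 cm² = 8.53×10⁻⁵ m².
Net radiated power P_net = εσA(T⁴ − T₀⁴) = 0.338×5.670×10⁻⁸×8.53×10⁻⁵×(1993⁴ − 302.9⁴).
T⁴ − T₀⁴ = 1.57772×10¹³ − 8.41777×10⁹ = 1.57688×10¹³ K⁴, so P_net = 25.8 W.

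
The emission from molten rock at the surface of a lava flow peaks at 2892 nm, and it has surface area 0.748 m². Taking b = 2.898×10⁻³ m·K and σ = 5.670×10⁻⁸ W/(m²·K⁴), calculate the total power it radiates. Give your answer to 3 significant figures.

P ≈ 4.28×10⁴ W

Wien's law: T = b/λ_max = 2.898×10⁻³/2.892×10⁻⁶ = 1002.07 K.
Area A = 0.748 m².
Then P = σAT⁴ = 5.670×10⁻⁸×0.748×(1002.07)⁴ = 4.28×10⁴ W.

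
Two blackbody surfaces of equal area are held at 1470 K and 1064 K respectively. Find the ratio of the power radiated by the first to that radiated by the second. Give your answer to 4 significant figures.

With equal areas, P₁/P₂ = (T₁/T₂)⁴ = (1470/1064)⁴ = 3.643.

P₁/P₂ ≈ 3.643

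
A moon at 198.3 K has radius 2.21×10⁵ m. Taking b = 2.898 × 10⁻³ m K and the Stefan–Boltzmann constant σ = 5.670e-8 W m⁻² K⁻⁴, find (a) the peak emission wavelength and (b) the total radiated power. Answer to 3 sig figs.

λ_max ≈ 14.6 μm; P ≈ 5.38×10¹³ W

(a) λ_max = b/T = 2.898×10⁻³/198.3 = 1.461×10⁻⁵ m = 14.6 μm.
Surface area A = 4πR² = 4π(2.21×10⁵ m)² = 6.13754×10¹¹ m².
(b) P = σAT⁴ = 5.670×10⁻⁸×6.13754×10¹¹×(198.3)⁴ = 5.38×10¹³ W.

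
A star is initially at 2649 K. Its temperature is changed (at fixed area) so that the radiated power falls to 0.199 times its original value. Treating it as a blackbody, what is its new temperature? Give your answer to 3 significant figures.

P ∝ T⁴, so T₂/T₁ = (P₂/P₁)^(1/4) = (0.199)^(1/4) = 0.667903.
T₂ = 2649 × 0.667903 = 1.77×10³ K.

T₂ ≈ 1.77×10³ K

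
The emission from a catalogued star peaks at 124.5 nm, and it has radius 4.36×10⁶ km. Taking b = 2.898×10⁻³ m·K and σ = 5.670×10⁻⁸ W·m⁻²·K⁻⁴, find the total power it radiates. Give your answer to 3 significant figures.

Wien's law: T = b/λ_max = 2.898×10⁻³/1.245×10⁻⁷ = 23277.1 K.
Surface area A = 4πR² = 4π(4.36×10⁹ m)² = 2.38882×10²⁰ m².
Then P = σAT⁴ = 5.670×10⁻⁸×2.38882×10²⁰×(23277.1)⁴ = 3.98×10³⁰ W.

P ≈ 3.98×10³⁰ W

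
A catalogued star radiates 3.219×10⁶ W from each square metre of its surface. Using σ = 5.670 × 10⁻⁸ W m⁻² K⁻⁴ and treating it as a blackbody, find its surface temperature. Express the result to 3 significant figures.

T ≈ 2.74×10³ K

I = σT⁴, so T = (I/σ)^(1/4) = (3.219×10⁶/(5.670×10⁻⁸))^(1/4) = 2.74×10³ K.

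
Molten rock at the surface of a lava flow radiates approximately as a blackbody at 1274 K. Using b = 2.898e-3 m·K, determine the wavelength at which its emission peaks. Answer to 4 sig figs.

λ_max ≈ 2275 nm

Wien's displacement law: λ_max = b/T = (2.898×10⁻³ m·K)/(1274 K) = 2.2747×10⁻⁶ m.
That is 2275 nm, in the infrared range.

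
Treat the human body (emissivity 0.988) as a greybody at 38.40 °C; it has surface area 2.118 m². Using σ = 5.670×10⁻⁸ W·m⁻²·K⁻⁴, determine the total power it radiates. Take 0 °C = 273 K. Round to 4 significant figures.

P ≈ 1116 W

T = 38.40 °C + 273 = 311.40 K.
Area A = 2.118 m².
P = εσAT⁴ = 0.988 × 5.670×10⁻⁸ × 2.118 × (311.40)⁴ = 1116 W.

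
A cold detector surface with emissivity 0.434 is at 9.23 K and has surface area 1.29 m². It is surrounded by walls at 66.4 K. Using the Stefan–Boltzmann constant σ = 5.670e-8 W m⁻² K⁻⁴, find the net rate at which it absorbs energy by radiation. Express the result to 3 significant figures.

Area A = 1.29 m².
Net radiated power P_net = εσA(T⁴ − T₀⁴) = 0.434×5.670×10⁻⁸×1.29×(9.23⁴ − 66.4⁴).
T⁴ − T₀⁴ = 7257.83 − 1.94389×10⁷ = -1.94316×10⁷ K⁴, so P_net = -0.617 W — negative, meaning a net gain of 0.617 W.

Net gain ≈ 0.617 W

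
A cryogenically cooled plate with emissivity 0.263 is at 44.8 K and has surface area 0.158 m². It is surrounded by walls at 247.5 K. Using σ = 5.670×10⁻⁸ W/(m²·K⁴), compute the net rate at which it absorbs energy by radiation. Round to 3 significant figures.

Area A = 0.158 m².
Net radiated power P_net = εσA(T⁴ − T₀⁴) = 0.263×5.670×10⁻⁸×0.158×(44.8⁴ − 247.5⁴).
T⁴ − T₀⁴ = 4.02821×10⁶ − 3.75233×10⁹ = -3.74830×10⁹ K⁴, so P_net = -8.83 W — negative, meaning a net gain of 8.83 W.

Net gain ≈ 8.83 W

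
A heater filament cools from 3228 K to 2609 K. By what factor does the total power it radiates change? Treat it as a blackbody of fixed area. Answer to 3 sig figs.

P₂/P₁ ≈ 0.427

P ∝ T⁴, so P₂/P₁ = (T₂/T₁)⁴ = (2609/3228)⁴ = (0.808240)⁴ = 0.427.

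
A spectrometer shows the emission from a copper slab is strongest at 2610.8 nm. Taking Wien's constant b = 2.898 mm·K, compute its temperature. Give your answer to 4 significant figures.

T ≈ 1110 K

Wien's law gives T = b/λ_max = (2.898×10⁻³ m·K)/(2.6108×10⁻⁶ m) = 1110 K.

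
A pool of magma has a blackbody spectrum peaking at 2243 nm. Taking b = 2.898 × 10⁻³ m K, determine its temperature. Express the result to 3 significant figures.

T ≈ 1.29×10³ K

Wien's law gives T = b/λ_max = (2.898×10⁻³ m·K)/(2.243×10⁻⁶ m) = 1.29×10³ K.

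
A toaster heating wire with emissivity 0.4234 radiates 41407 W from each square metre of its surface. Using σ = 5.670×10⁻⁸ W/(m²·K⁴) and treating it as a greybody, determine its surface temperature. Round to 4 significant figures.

I = εσT⁴, so T = (I/εσ)^(1/4) = (41407/(0.4234×5.670×10⁻⁸))^(1/4) = 1146 K.

T ≈ 1146 K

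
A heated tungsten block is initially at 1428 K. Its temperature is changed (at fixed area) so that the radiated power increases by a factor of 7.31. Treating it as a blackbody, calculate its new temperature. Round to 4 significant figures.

P ∝ T⁴, so T₂/T₁ = (P₂/P₁)^(1/4) = (7.31)^(1/4) = 1.64429.
T₂ = 1428 × 1.64429 = 2348 K.

T₂ ≈ 2348 K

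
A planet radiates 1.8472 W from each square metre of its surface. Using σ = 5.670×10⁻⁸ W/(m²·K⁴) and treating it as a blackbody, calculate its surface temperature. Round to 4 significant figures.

T ≈ 75.55 K

I = σT⁴, so T = (I/σ)^(1/4) = (1.8472/(5.670×10⁻⁸))^(1/4) = 75.55 K.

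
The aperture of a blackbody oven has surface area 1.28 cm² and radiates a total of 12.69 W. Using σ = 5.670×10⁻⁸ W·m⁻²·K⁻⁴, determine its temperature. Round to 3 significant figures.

T ≈ 1.15×10³ K

Area A = 1.28 cm² = 1.28×10⁻⁴ m².
P = σAT⁴ ⇒ T = (P/(σA))^(1/4) = (12.69/(5.670×10⁻⁸×1.28×10⁻⁴))^(1/4) = 1.15×10³ K.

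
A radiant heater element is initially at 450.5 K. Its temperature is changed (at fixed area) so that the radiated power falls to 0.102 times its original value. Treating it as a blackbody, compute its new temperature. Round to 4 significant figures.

P ∝ T⁴, so T₂/T₁ = (P₂/P₁)^(1/4) = (0.102)^(1/4) = 0.565132.
T₂ = 450.5 × 0.565132 = 254.6 K.

T₂ ≈ 254.6 K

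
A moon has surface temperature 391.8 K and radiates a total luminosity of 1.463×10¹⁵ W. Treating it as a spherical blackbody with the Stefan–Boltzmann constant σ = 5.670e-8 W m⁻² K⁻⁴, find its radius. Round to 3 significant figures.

L = 4πR²σT⁴ ⇒ R = √(L/(4πσT⁴)).
σT⁴ = 1336.11 W/m², so R = √(1.463×10¹⁵/(4π×1336.11)) = 2.95×10⁵ m.

R ≈ 2.95×10⁵ m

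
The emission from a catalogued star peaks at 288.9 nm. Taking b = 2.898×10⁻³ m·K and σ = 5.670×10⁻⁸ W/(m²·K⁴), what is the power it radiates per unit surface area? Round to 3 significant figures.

Wien's law: T = b/λ_max = 2.898×10⁻³/2.889×10⁻⁷ = 10031.2 K.
Then I = σT⁴ = 5.670×10⁻⁸×(10031.2)⁴ = 5.74×10⁸ W/m².

I ≈ 5.74×10⁸ W/m²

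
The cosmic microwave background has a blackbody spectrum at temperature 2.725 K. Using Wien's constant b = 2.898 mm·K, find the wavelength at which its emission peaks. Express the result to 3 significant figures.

Wien's displacement law: λ_max = b/T = (2.898×10⁻³ m·K)/(2.725 K) = 1.063×10⁻³ m.
That is 1.06 mm, in the microwave range.

λ_max ≈ 1.06 mm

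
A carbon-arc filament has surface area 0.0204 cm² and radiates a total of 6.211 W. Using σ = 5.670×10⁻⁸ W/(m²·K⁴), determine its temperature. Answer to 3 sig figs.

Area A = 0.0204 cm² = 2.04×10⁻⁶ m².
P = σAT⁴ ⇒ T = (P/(σA))^(1/4) = (6.211/(5.670×10⁻⁸×2.04×10⁻⁶))^(1/4) = 2.71×10³ K.

T ≈ 2.71×10³ K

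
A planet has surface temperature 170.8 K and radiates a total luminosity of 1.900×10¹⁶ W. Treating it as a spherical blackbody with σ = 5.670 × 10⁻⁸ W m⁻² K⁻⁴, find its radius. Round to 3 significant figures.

R ≈ 5.60×10⁶ m

L = 4πR²σT⁴ ⇒ R = √(L/(4πσT⁴)).
σT⁴ = 48.2541 W/m², so R = √(1.900×10¹⁶/(4π×48.2541)) = 5.60×10⁶ m.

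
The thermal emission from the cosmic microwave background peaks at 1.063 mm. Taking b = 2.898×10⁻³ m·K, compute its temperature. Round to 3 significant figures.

Wien's law gives T = b/λ_max = (2.898×10⁻³ m·K)/(1.063×10⁻³ m) = 2.73 K.

T ≈ 2.73 K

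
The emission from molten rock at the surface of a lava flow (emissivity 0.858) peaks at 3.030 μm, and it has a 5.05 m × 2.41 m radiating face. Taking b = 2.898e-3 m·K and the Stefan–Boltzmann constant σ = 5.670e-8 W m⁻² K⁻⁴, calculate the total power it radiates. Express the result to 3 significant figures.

P ≈ 4.95×10⁵ W

Wien's law: T = b/λ_max = 2.898×10⁻³/3.030×10⁻⁶ = 956.436 K.
Area A = 5.05 × 2.41 = 12.1705 m².
Then P = εσAT⁴ = 0.858×5.670×10⁻⁸×12.1705×(956.436)⁴ = 4.95×10⁵ W.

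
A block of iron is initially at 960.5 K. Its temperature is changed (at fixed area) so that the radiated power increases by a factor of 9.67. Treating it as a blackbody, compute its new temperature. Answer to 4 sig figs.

T₂ ≈ 1694 K

P ∝ T⁴, so T₂/T₁ = (P₂/P₁)^(1/4) = (9.67)^(1/4) = 1.76342.
T₂ = 960.5 × 1.76342 = 1694 K.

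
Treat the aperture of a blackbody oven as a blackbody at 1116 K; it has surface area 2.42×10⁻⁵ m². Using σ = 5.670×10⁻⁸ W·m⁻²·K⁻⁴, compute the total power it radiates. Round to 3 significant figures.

Area A = 2.42×10⁻⁵ m².
P = σAT⁴ = 5.670×10⁻⁸ × 2.42×10⁻⁵ × (1116)⁴ = 2.13 W.

P ≈ 2.13 W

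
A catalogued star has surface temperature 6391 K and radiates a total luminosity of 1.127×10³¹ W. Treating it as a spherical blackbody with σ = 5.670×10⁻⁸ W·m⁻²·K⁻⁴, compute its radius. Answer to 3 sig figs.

R ≈ 9.74×10¹⁰ m

L = 4πR²σT⁴ ⇒ R = √(L/(4πσT⁴)).
σT⁴ = 9.45929×10⁷ W/m², so R = √(1.127×10³¹/(4π×9.45929×10⁷)) = 9.74×10¹⁰ m.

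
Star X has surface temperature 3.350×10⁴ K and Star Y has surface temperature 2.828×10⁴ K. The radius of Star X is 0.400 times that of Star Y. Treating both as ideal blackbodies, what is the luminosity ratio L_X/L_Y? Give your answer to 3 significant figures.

L_X/L_Y ≈ 0.315

L ∝ R²T⁴, so L_X/L_Y = (R_X/R_Y)²(T_X/T_Y)⁴ = (0.400)² × (3.350×10⁴/2.828×10⁴)⁴ = 0.16 × 1.96907 = 0.315.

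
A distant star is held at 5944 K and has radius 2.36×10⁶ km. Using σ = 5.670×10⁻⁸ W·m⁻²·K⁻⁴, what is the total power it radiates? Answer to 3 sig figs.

P ≈ 4.95×10²⁷ W

Surface area A = 4πR² = 4π(2.36×10⁹ m)² = 6.99897×10¹⁹ m².
P = σAT⁴ = 5.670×10⁻⁸ × 6.99897×10¹⁹ × (5944)⁴ = 4.95×10²⁷ W.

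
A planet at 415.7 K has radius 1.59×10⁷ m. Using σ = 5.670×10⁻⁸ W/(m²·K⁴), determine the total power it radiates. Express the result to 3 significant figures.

Surface area A = 4πR² = 4π(1.59×10⁷ m)² = 3.17690×10¹⁵ m².
P = σAT⁴ = 5.670×10⁻⁸ × 3.17690×10¹⁵ × (415.7)⁴ = 5.38×10¹⁸ W.

P ≈ 5.38×10¹⁸ W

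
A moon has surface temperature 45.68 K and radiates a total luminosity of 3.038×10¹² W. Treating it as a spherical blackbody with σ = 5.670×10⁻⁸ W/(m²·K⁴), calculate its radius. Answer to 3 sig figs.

R ≈ 9.90×10⁵ m

L = 4πR²σT⁴ ⇒ R = √(L/(4πσT⁴)).
σT⁴ = 0.246881 W/m², so R = √(3.038×10¹²/(4π×0.246881)) = 9.90×10⁵ m.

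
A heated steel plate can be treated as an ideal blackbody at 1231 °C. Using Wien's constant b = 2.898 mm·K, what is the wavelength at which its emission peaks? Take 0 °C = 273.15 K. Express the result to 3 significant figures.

T = 1231 °C + 273.15 = 1504.15 K.
Wien's displacement law: λ_max = b/T = (2.898×10⁻³ m·K)/(1504.15 K) = 1.927×10⁻⁶ m.
That is 1.93 μm, in the infrared range.

λ_max ≈ 1.93 μm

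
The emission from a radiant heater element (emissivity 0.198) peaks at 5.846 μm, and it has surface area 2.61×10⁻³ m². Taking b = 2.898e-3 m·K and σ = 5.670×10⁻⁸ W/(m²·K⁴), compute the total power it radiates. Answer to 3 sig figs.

P ≈ 1.77 W

Wien's law: T = b/λ_max = 2.898×10⁻³/5.846×10⁻⁶ = 495.724 K.
Area A = 2.61×10⁻³ m².
Then P = εσAT⁴ = 0.198×5.670×10⁻⁸×2.61×10⁻³×(495.724)⁴ = 1.77 W.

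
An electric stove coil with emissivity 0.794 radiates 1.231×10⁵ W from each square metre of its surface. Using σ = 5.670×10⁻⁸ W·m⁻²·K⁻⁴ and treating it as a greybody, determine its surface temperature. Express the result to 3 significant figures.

T ≈ 1.29×10³ K

I = εσT⁴, so T = (I/εσ)^(1/4) = (1.231×10⁵/(0.794×5.670×10⁻⁸))^(1/4) = 1.29×10³ K.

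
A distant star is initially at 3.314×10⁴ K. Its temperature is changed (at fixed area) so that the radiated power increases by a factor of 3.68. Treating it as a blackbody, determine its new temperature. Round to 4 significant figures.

T₂ ≈ 4.590×10⁴ K

P ∝ T⁴, so T₂/T₁ = (P₂/P₁)^(1/4) = (3.68)^(1/4) = 1.38504.
T₂ = 3.314×10⁴ × 1.38504 = 4.590×10⁴ K.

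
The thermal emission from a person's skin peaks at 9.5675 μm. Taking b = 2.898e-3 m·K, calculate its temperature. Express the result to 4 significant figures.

T ≈ 302.9 K

Wien's law gives T = b/λ_max = (2.898×10⁻³ m·K)/(9.5675×10⁻⁶ m) = 302.9 K.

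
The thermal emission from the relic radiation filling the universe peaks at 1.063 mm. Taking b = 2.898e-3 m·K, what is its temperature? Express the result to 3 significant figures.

T ≈ 2.73 K

Wien's law gives T = b/λ_max = (2.898×10⁻³ m·K)/(1.063×10⁻³ m) = 2.73 K.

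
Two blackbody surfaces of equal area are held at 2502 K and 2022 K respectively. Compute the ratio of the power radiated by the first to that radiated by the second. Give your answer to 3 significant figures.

P₁/P₂ ≈ 2.34

With equal areas, P₁/P₂ = (T₁/T₂)⁴ = (2502/2022)⁴ = 2.34.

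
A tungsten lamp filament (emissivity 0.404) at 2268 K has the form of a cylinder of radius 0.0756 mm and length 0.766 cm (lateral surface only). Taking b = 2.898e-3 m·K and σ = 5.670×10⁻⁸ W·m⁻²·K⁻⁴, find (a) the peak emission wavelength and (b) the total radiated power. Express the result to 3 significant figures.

λ_max ≈ 1.28×10³ nm; P ≈ 2.21 W

(a) λ_max = b/T = 2.898×10⁻³/2268 = 1.278×10⁻⁶ m = 1.28×10³ nm.
Lateral area A = 2πrL = 2π×7.56×10⁻⁵×7.66×10⁻³ = 3.63857×10⁻⁶ m².
(b) P = εσAT⁴ = 0.404×5.670×10⁻⁸×3.63857×10⁻⁶×(2268)⁴ = 2.21 W.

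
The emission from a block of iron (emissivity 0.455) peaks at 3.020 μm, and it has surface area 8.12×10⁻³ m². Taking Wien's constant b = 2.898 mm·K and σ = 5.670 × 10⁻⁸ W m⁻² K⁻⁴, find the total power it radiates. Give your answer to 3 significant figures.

Wien's law: T = b/λ_max = 2.898×10⁻³/3.020×10⁻⁶ = 959.603 K.
Area A = 8.12×10⁻³ m².
Then P = εσAT⁴ = 0.455×5.670×10⁻⁸×8.12×10⁻³×(959.603)⁴ = 178 W.

P ≈ 178 W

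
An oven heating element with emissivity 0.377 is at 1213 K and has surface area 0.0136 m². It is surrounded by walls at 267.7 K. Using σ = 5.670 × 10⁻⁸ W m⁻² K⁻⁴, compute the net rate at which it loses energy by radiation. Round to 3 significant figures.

Net loss ≈ 628 W

Area A = 0.0136 m².
Net radiated power P_net = εσA(T⁴ − T₀⁴) = 0.377×5.670×10⁻⁸×0.0136×(1213⁴ − 267.7⁴).
T⁴ − T₀⁴ = 2.16493×10¹² − 5.13563×10⁹ = 2.15979×10¹² K⁴, so P_net = 628 W.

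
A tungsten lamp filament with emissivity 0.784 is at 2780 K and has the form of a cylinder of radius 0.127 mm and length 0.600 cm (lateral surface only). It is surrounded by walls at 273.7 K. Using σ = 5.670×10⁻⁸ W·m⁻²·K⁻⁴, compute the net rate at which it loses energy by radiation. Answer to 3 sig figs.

Lateral area A = 2πrL = 2π×1.27×10⁻⁴×6.00×10⁻³ = 4.78779×10⁻⁶ m².
Net radiated power P_net = εσA(T⁴ − T₀⁴) = 0.784×5.670×10⁻⁸×4.78779×10⁻⁶×(2780⁴ − 273.7⁴).
T⁴ − T₀⁴ = 5.97282×10¹³ − 5.61176×10⁹ = 5.97226×10¹³ K⁴, so P_net = 12.7 W.

Net loss ≈ 12.7 W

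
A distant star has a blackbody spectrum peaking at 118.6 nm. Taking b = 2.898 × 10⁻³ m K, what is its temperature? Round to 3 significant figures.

Wien's law gives T = b/λ_max = (2.898×10⁻³ m·K)/(1.186×10⁻⁷ m) = 2.44×10⁴ K.

T ≈ 2.44×10⁴ K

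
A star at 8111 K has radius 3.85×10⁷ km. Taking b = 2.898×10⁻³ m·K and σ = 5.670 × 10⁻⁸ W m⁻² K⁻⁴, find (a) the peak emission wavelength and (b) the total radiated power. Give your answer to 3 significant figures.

λ_max ≈ 357 nm; P ≈ 4.57×10³⁰ W

(a) λ_max = b/T = 2.898×10⁻³/8111 = 3.573×10⁻⁷ m = 357 nm.
Surface area A = 4πR² = 4π(3.85×10¹⁰ m)² = 1.86265×10²² m².
(b) P = σAT⁴ = 5.670×10⁻⁸×1.86265×10²²×(8111)⁴ = 4.57×10³⁰ W.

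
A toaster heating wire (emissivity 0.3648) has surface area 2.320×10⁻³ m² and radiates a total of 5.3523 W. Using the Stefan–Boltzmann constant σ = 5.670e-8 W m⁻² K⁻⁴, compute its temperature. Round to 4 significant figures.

Area A = 2.320×10⁻³ m².
P = εσAT⁴ ⇒ T = (P/(εσA))^(1/4) = (5.3523/(0.3648×5.670×10⁻⁸×2.320×10⁻³))^(1/4) = 577.9 K.

T ≈ 577.9 K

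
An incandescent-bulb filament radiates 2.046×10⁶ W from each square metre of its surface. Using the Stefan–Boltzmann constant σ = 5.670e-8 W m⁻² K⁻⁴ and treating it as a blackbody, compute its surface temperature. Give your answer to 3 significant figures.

T ≈ 2.45×10³ K

I = σT⁴, so T = (I/σ)^(1/4) = (2.046×10⁶/(5.670×10⁻⁸))^(1/4) = 2.45×10³ K.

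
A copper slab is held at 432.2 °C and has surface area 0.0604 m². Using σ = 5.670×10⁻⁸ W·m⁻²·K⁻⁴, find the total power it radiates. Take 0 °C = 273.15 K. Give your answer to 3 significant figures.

T = 432.2 °C + 273.15 = 705.35 K.
Area A = 0.0604 m².
P = σAT⁴ = 5.670×10⁻⁸ × 0.0604 × (705.35)⁴ = 848 W.

P ≈ 848 W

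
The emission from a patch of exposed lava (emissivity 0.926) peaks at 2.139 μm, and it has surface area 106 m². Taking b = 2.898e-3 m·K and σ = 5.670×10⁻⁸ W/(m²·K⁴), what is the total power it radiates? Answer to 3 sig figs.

Wien's law: T = b/λ_max = 2.898×10⁻³/2.139×10⁻⁶ = 1354.84 K.
Area A = 106 m².
Then P = εσAT⁴ = 0.926×5.670×10⁻⁸×106×(1354.84)⁴ = 1.88×10⁷ W.

P ≈ 1.88×10⁷ W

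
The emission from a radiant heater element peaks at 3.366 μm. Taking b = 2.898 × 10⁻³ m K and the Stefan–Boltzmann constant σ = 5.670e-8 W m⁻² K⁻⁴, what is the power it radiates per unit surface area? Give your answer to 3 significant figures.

Wien's law: T = b/λ_max = 2.898×10⁻³/3.366×10⁻⁶ = 860.963 K.
Then I = σT⁴ = 5.670×10⁻⁸×(860.963)⁴ = 3.12×10⁴ W/m².

I ≈ 3.12×10⁴ W/m²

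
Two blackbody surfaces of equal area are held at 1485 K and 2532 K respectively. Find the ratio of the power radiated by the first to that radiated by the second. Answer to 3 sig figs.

With equal areas, P₁/P₂ = (T₁/T₂)⁴ = (1485/2532)⁴ = 0.118.

P₁/P₂ ≈ 0.118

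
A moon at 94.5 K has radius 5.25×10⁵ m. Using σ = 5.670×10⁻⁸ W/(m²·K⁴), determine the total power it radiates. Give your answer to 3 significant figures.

Surface area A = 4πR² = 4π(5.25×10⁵ m)² = 3.46361×10¹² m².
P = σAT⁴ = 5.670×10⁻⁸ × 3.46361×10¹² × (94.5)⁴ = 1.57×10¹³ W.

P ≈ 1.57×10¹³ W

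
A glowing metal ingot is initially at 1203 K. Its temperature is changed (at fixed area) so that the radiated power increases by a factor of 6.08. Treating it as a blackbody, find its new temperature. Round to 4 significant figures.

P ∝ T⁴, so T₂/T₁ = (P₂/P₁)^(1/4) = (6.08)^(1/4) = 1.57028.
T₂ = 1203 × 1.57028 = 1889 K.

T₂ ≈ 1889 K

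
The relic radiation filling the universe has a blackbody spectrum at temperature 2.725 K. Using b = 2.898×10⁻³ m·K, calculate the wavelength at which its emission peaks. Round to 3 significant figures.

λ_max ≈ 1.06×10⁻³ m

Wien's displacement law: λ_max = b/T = (2.898×10⁻³ m·K)/(2.725 K) = 1.063×10⁻³ m.
That is 1.06×10⁻³ m, in the microwave range.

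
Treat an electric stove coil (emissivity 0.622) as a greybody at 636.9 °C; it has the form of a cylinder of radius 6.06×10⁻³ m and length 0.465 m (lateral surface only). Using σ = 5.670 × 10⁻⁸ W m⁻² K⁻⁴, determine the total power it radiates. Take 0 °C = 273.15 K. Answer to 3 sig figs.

T = 636.9 °C + 273.15 = 910.05 K.
Lateral area A = 2πrL = 2π×6.06×10⁻³×0.465 = 0.0177054 m².
P = εσAT⁴ = 0.622 × 5.670×10⁻⁸ × 0.0177054 × (910.05)⁴ = 428 W.

P ≈ 428 W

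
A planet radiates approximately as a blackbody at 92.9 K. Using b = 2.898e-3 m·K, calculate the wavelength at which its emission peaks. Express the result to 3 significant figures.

λ_max ≈ 31.2 μm

Wien's displacement law: λ_max = b/T = (2.898×10⁻³ m·K)/(92.9 K) = 3.119×10⁻⁵ m.
That is 31.2 μm, in the infrared range.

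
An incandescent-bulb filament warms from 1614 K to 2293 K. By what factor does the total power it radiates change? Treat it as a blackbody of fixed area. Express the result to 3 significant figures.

P₂/P₁ ≈ 4.07

P ∝ T⁴, so P₂/P₁ = (T₂/T₁)⁴ = (2293/1614)⁴ = (1.42069)⁴ = 4.07.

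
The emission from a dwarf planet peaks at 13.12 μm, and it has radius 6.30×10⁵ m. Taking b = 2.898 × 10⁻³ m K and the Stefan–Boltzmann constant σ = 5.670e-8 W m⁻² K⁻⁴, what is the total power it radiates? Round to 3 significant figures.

P ≈ 6.73×10¹⁴ W

Wien's law: T = b/λ_max = 2.898×10⁻³/1.312×10⁻⁵ = 220.884 K.
Surface area A = 4πR² = 4π(6.30×10⁵ m)² = 4.98759×10¹² m².
Then P = σAT⁴ = 5.670×10⁻⁸×4.98759×10¹²×(220.884)⁴ = 6.73×10¹⁴ W.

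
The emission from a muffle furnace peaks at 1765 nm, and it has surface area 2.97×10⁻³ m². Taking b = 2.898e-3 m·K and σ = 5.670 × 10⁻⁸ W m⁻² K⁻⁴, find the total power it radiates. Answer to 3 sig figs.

P ≈ 1.22×10³ W

Wien's law: T = b/λ_max = 2.898×10⁻³/1.765×10⁻⁶ = 1641.93 K.
Area A = 2.97×10⁻³ m².
Then P = σAT⁴ = 5.670×10⁻⁸×2.97×10⁻³×(1641.93)⁴ = 1.22×10³ W.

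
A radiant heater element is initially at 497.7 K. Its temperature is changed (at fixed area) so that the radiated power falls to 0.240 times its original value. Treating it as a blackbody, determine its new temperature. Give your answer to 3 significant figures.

P ∝ T⁴, so T₂/T₁ = (P₂/P₁)^(1/4) = (0.240)^(1/4) = 0.699927.
T₂ = 497.7 × 0.699927 = 348 K.

T₂ ≈ 348 K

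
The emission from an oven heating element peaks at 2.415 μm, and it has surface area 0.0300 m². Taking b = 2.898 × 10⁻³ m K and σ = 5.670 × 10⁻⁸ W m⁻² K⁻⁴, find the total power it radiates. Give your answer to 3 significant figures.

P ≈ 3.53×10³ W

Wien's law: T = b/λ_max = 2.898×10⁻³/2.415×10⁻⁶ = 1200.00 K.
Area A = 0.0300 m².
Then P = σAT⁴ = 5.670×10⁻⁸×0.0300×(1200.00)⁴ = 3.53×10³ W.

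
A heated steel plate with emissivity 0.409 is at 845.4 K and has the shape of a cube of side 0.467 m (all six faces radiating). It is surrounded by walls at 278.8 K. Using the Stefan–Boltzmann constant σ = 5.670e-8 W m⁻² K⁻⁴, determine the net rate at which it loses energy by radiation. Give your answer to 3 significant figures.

Area A = 6s² = 6×(0.467 m)² = 1.30853 m².
Net radiated power P_net = εσA(T⁴ − T₀⁴) = 0.409×5.670×10⁻⁸×1.30853×(845.4⁴ − 278.8⁴).
T⁴ − T₀⁴ = 5.10798×10¹¹ − 6.04187×10⁹ = 5.04756×10¹¹ K⁴, so P_net = 1.53×10⁴ W.

Net loss ≈ 1.53×10⁴ W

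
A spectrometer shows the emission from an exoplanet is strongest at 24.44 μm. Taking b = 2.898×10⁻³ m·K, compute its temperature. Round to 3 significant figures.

Wien's law gives T = b/λ_max = (2.898×10⁻³ m·K)/(2.444×10⁻⁵ m) = 119 K.

T ≈ 119 K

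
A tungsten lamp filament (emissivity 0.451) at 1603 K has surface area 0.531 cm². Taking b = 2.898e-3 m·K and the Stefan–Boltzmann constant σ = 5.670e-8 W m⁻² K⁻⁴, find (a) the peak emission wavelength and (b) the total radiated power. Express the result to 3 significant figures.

(a) λ_max = b/T = 2.898×10⁻³/1603 = 1.808×10⁻⁶ m = 1.81 μm.
Area A = 0.531 cm² = 5.31×10⁻⁵ m².
(b) P = εσAT⁴ = 0.451×5.670×10⁻⁸×5.31×10⁻⁵×(1603)⁴ = 8.97 W.

λ_max ≈ 1.81 μm; P ≈ 8.97 W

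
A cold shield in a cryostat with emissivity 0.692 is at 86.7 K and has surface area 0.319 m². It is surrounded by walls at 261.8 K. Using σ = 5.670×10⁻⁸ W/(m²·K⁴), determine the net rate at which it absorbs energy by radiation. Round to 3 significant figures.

Area A = 0.319 m².
Net radiated power P_net = εσA(T⁴ − T₀⁴) = 0.692×5.670×10⁻⁸×0.319×(86.7⁴ − 261.8⁴).
T⁴ − T₀⁴ = 5.65036×10⁷ − 4.69763×10⁹ = -4.64113×10⁹ K⁴, so P_net = -58.1 W — negative, meaning a net gain of 58.1 W.

Net gain ≈ 58.1 W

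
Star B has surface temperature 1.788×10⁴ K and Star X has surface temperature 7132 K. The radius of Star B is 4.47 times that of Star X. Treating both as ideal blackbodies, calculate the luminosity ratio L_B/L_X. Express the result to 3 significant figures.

L ∝ R²T⁴, so L_B/L_X = (R_B/R_X)²(T_B/T_X)⁴ = (4.47)² × (1.788×10⁴/7132)⁴ = 19.9809 × 39.5025 = 789.

L_B/L_X ≈ 789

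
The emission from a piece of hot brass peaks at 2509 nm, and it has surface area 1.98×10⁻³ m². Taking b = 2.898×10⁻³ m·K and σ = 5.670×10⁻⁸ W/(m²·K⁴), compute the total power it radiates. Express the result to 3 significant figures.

Wien's law: T = b/λ_max = 2.898×10⁻³/2.509×10⁻⁶ = 1155.04 K.
Area A = 1.98×10⁻³ m².
Then P = σAT⁴ = 5.670×10⁻⁸×1.98×10⁻³×(1155.04)⁴ = 200 W.

P ≈ 200 W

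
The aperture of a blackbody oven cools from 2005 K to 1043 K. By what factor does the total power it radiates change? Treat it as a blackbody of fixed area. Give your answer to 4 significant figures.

P₂/P₁ ≈ 0.07323

P ∝ T⁴, so P₂/P₁ = (T₂/T₁)⁴ = (1043/2005)⁴ = (0.520200)⁴ = 0.07323.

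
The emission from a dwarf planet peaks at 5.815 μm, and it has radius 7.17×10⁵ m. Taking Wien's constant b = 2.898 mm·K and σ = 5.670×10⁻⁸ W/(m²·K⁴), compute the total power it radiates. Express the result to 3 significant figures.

Wien's law: T = b/λ_max = 2.898×10⁻³/5.815×10⁻⁶ = 498.366 K.
Surface area A = 4πR² = 4π(7.17×10⁵ m)² = 6.46023×10¹² m².
Then P = σAT⁴ = 5.670×10⁻⁸×6.46023×10¹²×(498.366)⁴ = 2.26×10¹⁶ W.

P ≈ 2.26×10¹⁶ W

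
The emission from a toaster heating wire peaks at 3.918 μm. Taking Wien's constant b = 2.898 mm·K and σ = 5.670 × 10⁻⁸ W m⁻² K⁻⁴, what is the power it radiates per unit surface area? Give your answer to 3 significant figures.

I ≈ 1.70×10⁴ W/m²

Wien's law: T = b/λ_max = 2.898×10⁻³/3.918×10⁻⁶ = 739.663 K.
Then I = σT⁴ = 5.670×10⁻⁸×(739.663)⁴ = 1.70×10⁴ W/m².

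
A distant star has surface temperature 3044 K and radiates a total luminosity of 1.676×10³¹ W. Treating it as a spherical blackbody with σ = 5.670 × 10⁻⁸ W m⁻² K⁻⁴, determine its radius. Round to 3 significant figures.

L = 4πR²σT⁴ ⇒ R = √(L/(4πσT⁴)).
σT⁴ = 4.86812×10⁶ W/m², so R = √(1.676×10³¹/(4π×4.86812×10⁶)) = 5.23×10¹¹ m.

R ≈ 5.23×10¹¹ m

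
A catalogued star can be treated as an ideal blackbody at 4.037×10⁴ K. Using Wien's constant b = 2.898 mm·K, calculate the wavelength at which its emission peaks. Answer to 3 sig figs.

λ_max ≈ 71.8 nm

Wien's displacement law: λ_max = b/T = (2.898×10⁻³ m·K)/(4.037×10⁴ K) = 7.179×10⁻⁸ m.
That is 71.8 nm, in the ultraviolet range.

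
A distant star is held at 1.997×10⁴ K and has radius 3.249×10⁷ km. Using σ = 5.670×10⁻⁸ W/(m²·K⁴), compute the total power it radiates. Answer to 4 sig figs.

Surface area A = 4πR² = 4π(3.249×10¹⁰ m)² = 1.32651×10²² m².
P = σAT⁴ = 5.670×10⁻⁸ × 1.32651×10²² × (1.997×10⁴)⁴ = 1.196×10³² W.

P ≈ 1.196×10³² W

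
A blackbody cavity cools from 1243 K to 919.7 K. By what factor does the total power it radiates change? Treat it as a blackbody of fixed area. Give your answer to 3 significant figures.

P ∝ T⁴, so P₂/P₁ = (T₂/T₁)⁴ = (919.7/1243)⁴ = (0.739903)⁴ = 0.300.

P₂/P₁ ≈ 0.300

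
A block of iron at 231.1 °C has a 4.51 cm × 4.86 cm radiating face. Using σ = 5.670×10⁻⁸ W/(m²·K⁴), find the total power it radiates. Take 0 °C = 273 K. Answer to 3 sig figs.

T = 231.1 °C + 273 = 504.1 K.
Area A = 0.0451 × 0.0486 = 2.19186×10⁻³ m².
P = σAT⁴ = 5.670×10⁻⁸ × 2.19186×10⁻³ × (504.1)⁴ = 8.03 W.

P ≈ 8.03 W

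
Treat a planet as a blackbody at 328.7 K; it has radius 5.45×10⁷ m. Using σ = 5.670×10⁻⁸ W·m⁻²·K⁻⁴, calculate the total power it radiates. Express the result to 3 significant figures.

P ≈ 2.47×10¹⁹ W

Surface area A = 4πR² = 4π(5.45×10⁷ m)² = 3.73253×10¹⁶ m².
P = σAT⁴ = 5.670×10⁻⁸ × 3.73253×10¹⁶ × (328.7)⁴ = 2.47×10¹⁹ W.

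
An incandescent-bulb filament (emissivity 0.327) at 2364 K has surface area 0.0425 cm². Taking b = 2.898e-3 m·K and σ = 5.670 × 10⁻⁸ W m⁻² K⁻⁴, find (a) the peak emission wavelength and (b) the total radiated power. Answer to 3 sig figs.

λ_max ≈ 1.23 μm; P ≈ 2.46 W

(a) λ_max = b/T = 2.898×10⁻³/2364 = 1.226×10⁻⁶ m = 1.23 μm.
Area A = 0.0425 cm² = 4.25×10⁻⁶ m².
(b) P = εσAT⁴ = 0.327×5.670×10⁻⁸×4.25×10⁻⁶×(2364)⁴ = 2.46 W.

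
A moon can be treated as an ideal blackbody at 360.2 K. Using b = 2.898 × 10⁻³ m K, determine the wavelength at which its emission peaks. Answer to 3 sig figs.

λ_max ≈ 8.05 μm

Wien's displacement law: λ_max = b/T = (2.898×10⁻³ m·K)/(360.2 K) = 8.046×10⁻⁶ m.
That is 8.05 μm, in the infrared range.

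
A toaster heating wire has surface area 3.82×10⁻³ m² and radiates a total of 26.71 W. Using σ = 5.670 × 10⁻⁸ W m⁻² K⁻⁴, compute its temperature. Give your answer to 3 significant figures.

Area A = 3.82×10⁻³ m².
P = σAT⁴ ⇒ T = (P/(σA))^(1/4) = (26.71/(5.670×10⁻⁸×3.82×10⁻³))^(1/4) = 593 K.

T ≈ 593 K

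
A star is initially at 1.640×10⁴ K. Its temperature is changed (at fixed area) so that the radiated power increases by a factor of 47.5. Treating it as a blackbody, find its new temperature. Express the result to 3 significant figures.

T₂ ≈ 4.31×10⁴ K

P ∝ T⁴, so T₂/T₁ = (P₂/P₁)^(1/4) = (47.5)^(1/4) = 2.62527.
T₂ = 1.640×10⁴ × 2.62527 = 4.31×10⁴ K.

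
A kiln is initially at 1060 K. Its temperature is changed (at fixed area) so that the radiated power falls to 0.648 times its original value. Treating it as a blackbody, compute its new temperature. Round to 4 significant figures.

P ∝ T⁴, so T₂/T₁ = (P₂/P₁)^(1/4) = (0.648)^(1/4) = 0.897209.
T₂ = 1060 × 0.897209 = 951.0 K.

T₂ ≈ 951.0 K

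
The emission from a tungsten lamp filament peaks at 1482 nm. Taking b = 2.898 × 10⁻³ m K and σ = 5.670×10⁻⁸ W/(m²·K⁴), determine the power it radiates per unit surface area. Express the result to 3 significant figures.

Wien's law: T = b/λ_max = 2.898×10⁻³/1.482×10⁻⁶ = 1955.47 K.
Then I = σT⁴ = 5.670×10⁻⁸×(1955.47)⁴ = 8.29×10⁵ W/m².

I ≈ 8.29×10⁵ W/m²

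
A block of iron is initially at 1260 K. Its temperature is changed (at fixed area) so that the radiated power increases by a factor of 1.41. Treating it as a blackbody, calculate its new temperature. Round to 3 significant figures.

P ∝ T⁴, so T₂/T₁ = (P₂/P₁)^(1/4) = (1.41)^(1/4) = 1.08969.
T₂ = 1260 × 1.08969 = 1.37×10³ K.

T₂ ≈ 1.37×10³ K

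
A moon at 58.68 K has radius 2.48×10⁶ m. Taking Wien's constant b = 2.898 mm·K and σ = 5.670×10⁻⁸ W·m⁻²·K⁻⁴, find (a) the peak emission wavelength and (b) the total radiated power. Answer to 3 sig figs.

λ_max ≈ 49.4 μm; P ≈ 5.20×10¹³ W

(a) λ_max = b/T = 2.898×10⁻³/58.68 = 4.939×10⁻⁵ m = 49.4 μm.
Surface area A = 4πR² = 4π(2.48×10⁶ m)² = 7.72882×10¹³ m².
(b) P = σAT⁴ = 5.670×10⁻⁸×7.72882×10¹³×(58.68)⁴ = 5.20×10¹³ W.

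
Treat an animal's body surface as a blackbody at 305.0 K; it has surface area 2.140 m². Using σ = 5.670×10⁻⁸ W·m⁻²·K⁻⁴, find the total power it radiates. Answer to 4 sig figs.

P ≈ 1050 W

Area A = 2.140 m².
P = σAT⁴ = 5.670×10⁻⁸ × 2.140 × (305.0)⁴ = 1050 W.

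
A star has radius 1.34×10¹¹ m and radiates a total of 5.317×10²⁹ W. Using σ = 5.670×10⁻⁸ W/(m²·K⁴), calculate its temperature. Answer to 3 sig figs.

T ≈ 2.54×10³ K

Surface area A = 4πR² = 4π(1.34×10¹¹ m)² = 2.25642×10²³ m².
P = σAT⁴ ⇒ T = (P/(σA))^(1/4) = (5.317×10²⁹/(5.670×10⁻⁸×2.25642×10²³))^(1/4) = 2.54×10³ K.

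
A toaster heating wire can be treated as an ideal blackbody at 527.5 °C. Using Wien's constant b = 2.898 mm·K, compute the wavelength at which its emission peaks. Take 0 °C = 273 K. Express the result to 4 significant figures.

λ_max ≈ 3.620 μm

T = 527.5 °C + 273 = 800.5 K.
Wien's displacement law: λ_max = b/T = (2.898×10⁻³ m·K)/(800.5 K) = 3.6202×10⁻⁶ m.
That is 3.620 μm, in the infrared range.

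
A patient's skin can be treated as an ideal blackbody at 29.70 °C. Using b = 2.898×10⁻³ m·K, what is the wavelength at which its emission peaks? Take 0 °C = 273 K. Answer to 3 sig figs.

T = 29.70 °C + 273 = 302.70 K.
Wien's displacement law: λ_max = b/T = (2.898×10⁻³ m·K)/(302.70 K) = 9.574×10⁻⁶ m.
That is 9.57 μm, in the infrared range.

λ_max ≈ 9.57 μm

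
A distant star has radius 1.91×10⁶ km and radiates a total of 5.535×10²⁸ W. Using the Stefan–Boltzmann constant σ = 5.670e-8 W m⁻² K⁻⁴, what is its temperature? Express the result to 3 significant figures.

Surface area A = 4πR² = 4π(1.91×10⁹ m)² = 4.58434×10¹⁹ m².
P = σAT⁴ ⇒ T = (P/(σA))^(1/4) = (5.535×10²⁸/(5.670×10⁻⁸×4.58434×10¹⁹))^(1/4) = 1.21×10⁴ K.

T ≈ 1.21×10⁴ K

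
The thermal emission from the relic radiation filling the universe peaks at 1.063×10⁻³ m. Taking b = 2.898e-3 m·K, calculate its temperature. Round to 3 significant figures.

T ≈ 2.73 K

Wien's law gives T = b/λ_max = (2.898×10⁻³ m·K)/(1.063×10⁻³ m) = 2.73 K.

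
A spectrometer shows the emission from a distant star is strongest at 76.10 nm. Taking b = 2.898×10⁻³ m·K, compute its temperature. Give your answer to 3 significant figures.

Wien's law gives T = b/λ_max = (2.898×10⁻³ m·K)/(7.610×10⁻⁸ m) = 3.81×10⁴ K.

T ≈ 3.81×10⁴ K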